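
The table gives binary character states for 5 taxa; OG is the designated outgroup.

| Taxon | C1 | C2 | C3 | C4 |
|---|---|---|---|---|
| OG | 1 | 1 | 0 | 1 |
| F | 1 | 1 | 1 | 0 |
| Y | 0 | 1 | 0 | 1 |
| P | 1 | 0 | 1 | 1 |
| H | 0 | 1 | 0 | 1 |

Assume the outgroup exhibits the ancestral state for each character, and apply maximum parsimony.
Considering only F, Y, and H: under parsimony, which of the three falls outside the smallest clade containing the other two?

F

Character polarity is set by the outgroup: the derived state is whichever differs from the outgroup's state, so for C1, C2, C4 the derived state is '0', and for the remaining characters it is '1'.
Only H and Y show the derived state '0' for C1, supporting them as a clade.
C2: derived state '0' in P only — an autapomorphy, so it tells us nothing about relationships among taxa.
C3: derived state '1' in F and P only — synapomorphy for {F, P}.
C4: derived state '0' in F only — an autapomorphy, so it tells us nothing about relationships among taxa.
Most parsimonious ingroup topology: ((F,P),(Y,H)).
H and Y share a more recent common ancestor with each other than either does with F, so F is the least closely related of the three.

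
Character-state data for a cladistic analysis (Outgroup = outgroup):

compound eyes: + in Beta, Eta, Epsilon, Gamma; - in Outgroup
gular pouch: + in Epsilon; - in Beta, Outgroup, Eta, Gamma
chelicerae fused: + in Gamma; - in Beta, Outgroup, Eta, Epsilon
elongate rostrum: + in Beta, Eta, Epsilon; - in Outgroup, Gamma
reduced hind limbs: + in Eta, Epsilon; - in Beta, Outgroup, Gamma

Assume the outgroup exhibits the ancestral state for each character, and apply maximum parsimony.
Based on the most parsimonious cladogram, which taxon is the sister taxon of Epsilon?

The outgroup has state '-' for every character, so '+' is the derived state throughout.
All ingroup taxa share the derived state '+' for compound eyes; it defines the ingroup but does not resolve relationships within it.
gular pouch (derived state '+') is unique to Epsilon (autapomorphy; uninformative for grouping).
chelicerae fused (derived state '+') is unique to Gamma (autapomorphy; uninformative for grouping).
elongate rostrum: derived state '+' in Beta, Epsilon, and Eta only — synapomorphy for {Beta, Epsilon, Eta}.
reduced hind limbs (derived state '+') is shared by Epsilon and Eta — a synapomorphy uniting that clade.
Most parsimonious ingroup topology: (Gamma,((Epsilon,Eta),Beta)).
Epsilon and Eta form a cherry on this tree, so they are sister taxa.

Eta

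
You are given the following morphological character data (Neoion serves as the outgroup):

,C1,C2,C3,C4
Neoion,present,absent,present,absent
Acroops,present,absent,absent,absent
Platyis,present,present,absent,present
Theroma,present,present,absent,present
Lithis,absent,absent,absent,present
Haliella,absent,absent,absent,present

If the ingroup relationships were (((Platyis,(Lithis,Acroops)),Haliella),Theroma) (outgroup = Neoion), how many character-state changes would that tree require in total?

7

Map each character onto (((Platyis,(Lithis,Acroops)),Haliella),Theroma) (rooted by Neoion) and count the minimum state changes it requires (Fitch parsimony):
C1: 2; C2: 2; C3: 1; C4: 2.
Total tree length = 7.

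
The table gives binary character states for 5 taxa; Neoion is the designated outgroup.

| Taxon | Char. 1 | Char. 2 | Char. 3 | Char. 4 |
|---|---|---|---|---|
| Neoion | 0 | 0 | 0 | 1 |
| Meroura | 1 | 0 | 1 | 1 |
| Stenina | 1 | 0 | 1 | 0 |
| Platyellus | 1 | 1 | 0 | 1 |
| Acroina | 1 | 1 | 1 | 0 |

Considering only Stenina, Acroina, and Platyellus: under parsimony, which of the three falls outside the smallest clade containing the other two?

Platyellus

Character polarity is set by the outgroup: the derived state is whichever differs from the outgroup's state, so for Char. 4 the derived state is '0', and for the remaining characters it is '1'.
Char. 1 (derived state '1') is shared by all ingroup taxa — unites the whole ingroup.
Char. 2 groups Acroina and Platyellus, which is incompatible with the clades supported by the remaining characters; treating it as convergent (homoplasy) costs fewer steps than any alternative tree.
Char. 3 (derived state '1') is shared by Acroina, Meroura, and Stenina — a synapomorphy uniting that clade.
Only Acroina and Stenina show the derived state '0' for Char. 4, supporting them as a clade.
Most parsimonious ingroup topology: ((Meroura,(Stenina,Acroina)),Platyellus).
Acroina and Stenina share a more recent common ancestor with each other than either does with Platyellus, so Platyellus is the least closely related of the three.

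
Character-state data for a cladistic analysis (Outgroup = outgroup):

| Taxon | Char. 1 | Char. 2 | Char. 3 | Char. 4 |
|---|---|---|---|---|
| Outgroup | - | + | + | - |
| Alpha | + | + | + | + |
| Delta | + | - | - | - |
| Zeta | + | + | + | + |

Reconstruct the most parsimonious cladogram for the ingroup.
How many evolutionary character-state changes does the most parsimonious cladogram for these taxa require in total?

Character polarity is set by the outgroup: the derived state is whichever differs from the outgroup's state, so for Char. 2, Char. 3 the derived state is '-', and for the remaining characters it is '+'.
All ingroup taxa share the derived state '+' for Char. 1; it defines the ingroup but does not resolve relationships within it.
Char. 2 (derived state '-') is unique to Delta (autapomorphy; uninformative for grouping).
Char. 3 (derived state '-') is unique to Delta (autapomorphy; uninformative for grouping).
Char. 4: derived state '+' in Alpha and Zeta only — synapomorphy for {Alpha, Zeta}.
Most parsimonious ingroup topology: ((Alpha,Zeta),Delta).
Changes per character on this tree: Char. 1: 1; Char. 2: 1; Char. 3: 1; Char. 4: 1.
Total = 4.

4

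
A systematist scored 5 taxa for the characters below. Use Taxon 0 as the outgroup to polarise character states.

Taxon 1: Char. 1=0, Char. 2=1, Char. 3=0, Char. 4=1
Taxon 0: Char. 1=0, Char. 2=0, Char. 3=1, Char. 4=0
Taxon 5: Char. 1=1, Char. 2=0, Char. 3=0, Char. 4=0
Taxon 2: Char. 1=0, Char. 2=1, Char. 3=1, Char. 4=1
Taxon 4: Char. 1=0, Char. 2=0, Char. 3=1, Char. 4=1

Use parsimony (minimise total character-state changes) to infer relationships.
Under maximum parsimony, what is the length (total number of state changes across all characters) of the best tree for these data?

5

Character polarity is set by the outgroup: the derived state is whichever differs from the outgroup's state, so for Char. 3 the derived state is '0', and for the remaining characters it is '1'.
Char. 1: derived state '1' in Taxon 5 only — an autapomorphy, so it tells us nothing about relationships among taxa.
Char. 2 (derived state '1') is shared by Taxon 1 and Taxon 2 — a synapomorphy uniting that clade.
Char. 3 groups Taxon 1 and Taxon 5, which is incompatible with the clades supported by the remaining characters; treating it as convergent (homoplasy) costs fewer steps than any alternative tree.
Char. 4: derived state '1' in Taxon 1, Taxon 2, and Taxon 4 only — synapomorphy for {Taxon 1, Taxon 2, Taxon 4}.
Most parsimonious ingroup topology: (Taxon 5,(Taxon 4,(Taxon 2,Taxon 1))).
Changes per character on this tree: Char. 1: 1; Char. 2: 1; Char. 3: 2; Char. 4: 1.
Total = 5.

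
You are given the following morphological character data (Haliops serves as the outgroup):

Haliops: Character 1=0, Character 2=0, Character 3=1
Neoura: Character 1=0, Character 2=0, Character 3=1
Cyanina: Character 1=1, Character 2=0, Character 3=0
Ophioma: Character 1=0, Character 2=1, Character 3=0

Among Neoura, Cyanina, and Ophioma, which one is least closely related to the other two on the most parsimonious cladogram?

Character polarity is set by the outgroup: the derived state is whichever differs from the outgroup's state, so for Character 3 the derived state is '0', and for the remaining characters it is '1'.
Character 1: derived state '1' in Cyanina only — an autapomorphy, so it tells us nothing about relationships among taxa.
Character 2 (derived state '1') is unique to Ophioma (autapomorphy; uninformative for grouping).
Character 3: derived state '0' in Cyanina and Ophioma only — synapomorphy for {Cyanina, Ophioma}.
Most parsimonious ingroup topology: (Neoura,(Cyanina,Ophioma)).
Cyanina and Ophioma share a more recent common ancestor with each other than either does with Neoura, so Neoura is the least closely related of the three.

Neoura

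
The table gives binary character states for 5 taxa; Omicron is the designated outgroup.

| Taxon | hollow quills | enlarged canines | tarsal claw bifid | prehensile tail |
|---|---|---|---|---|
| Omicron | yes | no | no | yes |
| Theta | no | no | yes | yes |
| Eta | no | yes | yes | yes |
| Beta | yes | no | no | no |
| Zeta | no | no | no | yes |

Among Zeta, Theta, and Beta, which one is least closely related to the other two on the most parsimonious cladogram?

Character polarity is set by the outgroup: the derived state is whichever differs from the outgroup's state, so for hollow quills, prehensile tail the derived state is 'no', and for the remaining characters it is 'yes'.
hollow quills: derived state 'no' in Eta, Theta, and Zeta only — synapomorphy for {Eta, Theta, Zeta}.
enlarged canines (derived state 'yes') is unique to Eta (autapomorphy; uninformative for grouping).
Only Eta and Theta show the derived state 'yes' for tarsal claw bifid, supporting them as a clade.
prehensile tail (derived state 'no') is unique to Beta (autapomorphy; uninformative for grouping).
Most parsimonious ingroup topology: (((Theta,Eta),Zeta),Beta).
Zeta and Theta share a more recent common ancestor with each other than either does with Beta, so Beta is the least closely related of the three.

Beta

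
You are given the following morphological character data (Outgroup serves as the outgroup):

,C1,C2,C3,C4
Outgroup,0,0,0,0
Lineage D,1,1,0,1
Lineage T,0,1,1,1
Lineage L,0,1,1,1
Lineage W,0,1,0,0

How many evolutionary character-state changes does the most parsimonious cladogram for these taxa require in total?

The outgroup has state '0' for every character, so '1' is the derived state throughout.
C1 (derived state '1') is unique to Lineage D (autapomorphy; uninformative for grouping).
C2 (derived state '1') is shared by all ingroup taxa — unites the whole ingroup.
C3: derived state '1' in Lineage L and Lineage T only — synapomorphy for {Lineage L, Lineage T}.
Only Lineage D, Lineage L, and Lineage T show the derived state '1' for C4, supporting them as a clade.
Most parsimonious ingroup topology: ((Lineage D,(Lineage T,Lineage L)),Lineage W).
Changes per character on this tree: C1: 1; C2: 1; C3: 1; C4: 1.
Total = 4.

4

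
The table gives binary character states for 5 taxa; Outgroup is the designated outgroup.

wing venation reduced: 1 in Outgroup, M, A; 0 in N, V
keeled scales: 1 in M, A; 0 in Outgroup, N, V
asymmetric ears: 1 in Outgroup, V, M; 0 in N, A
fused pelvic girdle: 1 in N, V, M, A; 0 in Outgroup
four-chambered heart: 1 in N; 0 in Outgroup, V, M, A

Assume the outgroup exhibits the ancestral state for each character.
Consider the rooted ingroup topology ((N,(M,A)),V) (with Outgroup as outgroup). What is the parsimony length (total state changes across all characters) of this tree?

7

Map each character onto ((N,(M,A)),V) (rooted by Outgroup) and count the minimum state changes it requires (Fitch parsimony):
wing venation reduced: 2; keeled scales: 1; asymmetric ears: 2; fused pelvic girdle: 1; four-chambered heart: 1.
Total tree length = 7.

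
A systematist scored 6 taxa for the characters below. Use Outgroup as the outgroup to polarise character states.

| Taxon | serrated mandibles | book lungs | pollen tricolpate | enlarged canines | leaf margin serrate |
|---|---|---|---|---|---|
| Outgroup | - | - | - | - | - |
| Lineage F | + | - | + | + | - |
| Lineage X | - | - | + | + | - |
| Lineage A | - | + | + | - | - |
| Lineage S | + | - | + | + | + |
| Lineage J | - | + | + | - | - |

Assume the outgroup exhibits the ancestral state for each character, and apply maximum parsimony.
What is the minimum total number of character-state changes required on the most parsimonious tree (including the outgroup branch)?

5

The outgroup has state '-' for every character, so '+' is the derived state throughout.
Only Lineage F and Lineage S show the derived state '+' for serrated mandibles, supporting them as a clade.
Only Lineage A and Lineage J show the derived state '+' for book lungs, supporting them as a clade.
All ingroup taxa share the derived state '+' for pollen tricolpate; it defines the ingroup but does not resolve relationships within it.
enlarged canines: derived state '+' in Lineage F, Lineage S, and Lineage X only — synapomorphy for {Lineage F, Lineage S, Lineage X}.
leaf margin serrate (derived state '+') is unique to Lineage S (autapomorphy; uninformative for grouping).
Most parsimonious ingroup topology: (((Lineage F,Lineage S),Lineage X),(Lineage A,Lineage J)).
Changes per character on this tree: serrated mandibles: 1; book lungs: 1; pollen tricolpate: 1; enlarged canines: 1; leaf margin serrate: 1.
Total = 5.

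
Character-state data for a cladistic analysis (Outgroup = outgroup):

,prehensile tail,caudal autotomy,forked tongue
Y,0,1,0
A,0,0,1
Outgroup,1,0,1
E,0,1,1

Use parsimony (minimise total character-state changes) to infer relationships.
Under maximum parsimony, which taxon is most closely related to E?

Character polarity is set by the outgroup: the derived state is whichever differs from the outgroup's state, so for prehensile tail, forked tongue the derived state is '0', and for the remaining characters it is '1'.
All ingroup taxa share the derived state '0' for prehensile tail; it defines the ingroup but does not resolve relationships within it.
caudal autotomy: derived state '1' in E and Y only — synapomorphy for {E, Y}.
forked tongue: derived state '0' in Y only — an autapomorphy, so it tells us nothing about relationships among taxa.
Most parsimonious ingroup topology: ((Y,E),A).
E and Y form a cherry on this tree, so they are sister taxa.

Y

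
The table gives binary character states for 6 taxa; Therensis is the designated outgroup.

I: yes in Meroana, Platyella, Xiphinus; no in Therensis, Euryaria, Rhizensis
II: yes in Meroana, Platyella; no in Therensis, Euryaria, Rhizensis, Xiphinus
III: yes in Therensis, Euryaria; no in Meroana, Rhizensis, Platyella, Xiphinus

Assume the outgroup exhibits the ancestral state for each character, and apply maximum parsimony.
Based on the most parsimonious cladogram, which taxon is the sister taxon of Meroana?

Character polarity is set by the outgroup: the derived state is whichever differs from the outgroup's state, so for III the derived state is 'no', and for the remaining characters it is 'yes'.
I (derived state 'yes') is shared by Meroana, Platyella, and Xiphinus — a synapomorphy uniting that clade.
II (derived state 'yes') is shared by Meroana and Platyella — a synapomorphy uniting that clade.
Only Meroana, Platyella, Rhizensis, and Xiphinus show the derived state 'no' for III, supporting them as a clade.
Most parsimonious ingroup topology: ((((Meroana,Platyella),Xiphinus),Rhizensis),Euryaria).
Meroana and Platyella form a cherry on this tree, so they are sister taxa.

Platyella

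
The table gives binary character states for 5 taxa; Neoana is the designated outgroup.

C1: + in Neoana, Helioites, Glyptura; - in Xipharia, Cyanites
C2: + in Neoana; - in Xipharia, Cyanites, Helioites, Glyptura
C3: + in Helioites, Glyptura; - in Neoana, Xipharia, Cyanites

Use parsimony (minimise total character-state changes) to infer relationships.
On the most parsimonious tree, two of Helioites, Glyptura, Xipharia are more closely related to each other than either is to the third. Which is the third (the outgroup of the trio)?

Xipharia

Character polarity is set by the outgroup: the derived state is whichever differs from the outgroup's state, so for C1, C2 the derived state is '-', and for the remaining characters it is '+'.
Only Cyanites and Xipharia show the derived state '-' for C1, supporting them as a clade.
C2 (derived state '-') is shared by all ingroup taxa — unites the whole ingroup.
C3 (derived state '+') is shared by Glyptura and Helioites — a synapomorphy uniting that clade.
Most parsimonious ingroup topology: ((Xipharia,Cyanites),(Helioites,Glyptura)).
Helioites and Glyptura share a more recent common ancestor with each other than either does with Xipharia, so Xipharia is the least closely related of the three.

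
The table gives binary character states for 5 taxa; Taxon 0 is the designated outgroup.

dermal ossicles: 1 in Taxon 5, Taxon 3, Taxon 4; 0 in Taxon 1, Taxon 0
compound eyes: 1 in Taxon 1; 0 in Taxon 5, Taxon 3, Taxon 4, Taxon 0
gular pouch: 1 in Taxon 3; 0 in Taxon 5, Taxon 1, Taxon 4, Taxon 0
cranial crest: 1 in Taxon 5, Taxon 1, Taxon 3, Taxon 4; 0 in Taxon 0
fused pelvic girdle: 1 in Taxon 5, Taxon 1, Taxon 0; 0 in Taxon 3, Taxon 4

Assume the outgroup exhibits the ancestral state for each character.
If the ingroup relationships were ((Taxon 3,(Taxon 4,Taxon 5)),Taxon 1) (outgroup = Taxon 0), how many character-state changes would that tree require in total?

Map each character onto ((Taxon 3,(Taxon 4,Taxon 5)),Taxon 1) (rooted by Taxon 0) and count the minimum state changes it requires (Fitch parsimony):
dermal ossicles: 1; compound eyes: 1; gular pouch: 1; cranial crest: 1; fused pelvic girdle: 2.
Total tree length = 6.

6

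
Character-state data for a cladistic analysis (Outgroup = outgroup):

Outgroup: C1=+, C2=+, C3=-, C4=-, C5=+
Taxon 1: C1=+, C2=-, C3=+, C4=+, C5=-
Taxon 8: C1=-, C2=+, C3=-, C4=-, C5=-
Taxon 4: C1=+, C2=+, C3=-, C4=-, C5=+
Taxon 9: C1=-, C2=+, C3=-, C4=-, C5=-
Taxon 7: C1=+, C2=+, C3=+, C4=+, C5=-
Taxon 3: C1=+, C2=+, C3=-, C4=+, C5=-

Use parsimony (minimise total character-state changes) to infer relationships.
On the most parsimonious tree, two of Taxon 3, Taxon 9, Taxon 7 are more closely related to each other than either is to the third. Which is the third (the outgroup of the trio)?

Character polarity is set by the outgroup: the derived state is whichever differs from the outgroup's state, so for C1, C2, C5 the derived state is '-', and for the remaining characters it is '+'.
C1 (derived state '-') is shared by Taxon 8 and Taxon 9 — a synapomorphy uniting that clade.
C2: derived state '-' in Taxon 1 only — an autapomorphy, so it tells us nothing about relationships among taxa.
C3 (derived state '+') is shared by Taxon 1 and Taxon 7 — a synapomorphy uniting that clade.
C4 (derived state '+') is shared by Taxon 1, Taxon 3, and Taxon 7 — a synapomorphy uniting that clade.
C5: derived state '-' in Taxon 1, Taxon 3, Taxon 7, Taxon 8, and Taxon 9 only — synapomorphy for {Taxon 1, Taxon 3, Taxon 7, Taxon 8, Taxon 9}.
Most parsimonious ingroup topology: ((((Taxon 1,Taxon 7),Taxon 3),(Taxon 8,Taxon 9)),Taxon 4).
Taxon 3 and Taxon 7 share a more recent common ancestor with each other than either does with Taxon 9, so Taxon 9 is the least closely related of the three.

Taxon 9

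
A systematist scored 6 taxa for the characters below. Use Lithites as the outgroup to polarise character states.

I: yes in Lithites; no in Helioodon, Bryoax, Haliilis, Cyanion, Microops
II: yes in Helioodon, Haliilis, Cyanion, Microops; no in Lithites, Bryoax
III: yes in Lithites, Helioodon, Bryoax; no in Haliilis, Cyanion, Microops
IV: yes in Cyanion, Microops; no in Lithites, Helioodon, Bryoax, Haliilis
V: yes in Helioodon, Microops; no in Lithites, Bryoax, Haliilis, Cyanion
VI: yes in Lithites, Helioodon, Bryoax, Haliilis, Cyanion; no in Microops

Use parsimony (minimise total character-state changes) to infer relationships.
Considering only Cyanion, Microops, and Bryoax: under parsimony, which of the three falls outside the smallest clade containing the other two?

Bryoax

Character polarity is set by the outgroup: the derived state is whichever differs from the outgroup's state, so for I, III, VI the derived state is 'no', and for the remaining characters it is 'yes'.
I (derived state 'no') is shared by all ingroup taxa — unites the whole ingroup.
II (derived state 'yes') is shared by Cyanion, Haliilis, Helioodon, and Microops — a synapomorphy uniting that clade.
III: derived state 'no' in Cyanion, Haliilis, and Microops only — synapomorphy for {Cyanion, Haliilis, Microops}.
IV: derived state 'yes' in Cyanion and Microops only — synapomorphy for {Cyanion, Microops}.
V (state 'yes') occurs in Helioodon and Microops but conflicts with the nesting implied by the other characters — most parsimoniously interpreted as homoplasy.
VI: derived state 'no' in Microops only — an autapomorphy, so it tells us nothing about relationships among taxa.
Most parsimonious ingroup topology: ((Helioodon,(Haliilis,(Cyanion,Microops))),Bryoax).
Microops and Cyanion share a more recent common ancestor with each other than either does with Bryoax, so Bryoax is the least closely related of the three.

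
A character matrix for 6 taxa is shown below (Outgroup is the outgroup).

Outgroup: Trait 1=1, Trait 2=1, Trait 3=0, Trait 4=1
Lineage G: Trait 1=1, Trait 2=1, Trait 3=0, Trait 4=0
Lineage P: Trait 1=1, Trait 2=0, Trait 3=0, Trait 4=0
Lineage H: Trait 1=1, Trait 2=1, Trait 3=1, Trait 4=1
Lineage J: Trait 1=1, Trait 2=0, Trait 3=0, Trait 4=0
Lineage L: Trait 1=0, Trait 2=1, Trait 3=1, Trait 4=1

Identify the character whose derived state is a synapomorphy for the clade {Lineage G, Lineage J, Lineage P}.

Character polarity is set by the outgroup: the derived state is whichever differs from the outgroup's state, so for Trait 1, Trait 2, Trait 4 the derived state is '0', and for the remaining characters it is '1'.
Trait 1 (derived state '0') is unique to Lineage L (autapomorphy; uninformative for grouping).
Trait 2 (derived state '0') is shared by Lineage J and Lineage P — a synapomorphy uniting that clade.
Only Lineage H and Lineage L show the derived state '1' for Trait 3, supporting them as a clade.
Trait 4 (derived state '0') is shared by Lineage G, Lineage J, and Lineage P — a synapomorphy uniting that clade.
Most parsimonious ingroup topology: ((Lineage G,(Lineage P,Lineage J)),(Lineage H,Lineage L)).
The clade {Lineage G, Lineage J, Lineage P} is supported by Trait 4: its derived state '0' occurs in exactly those taxa and in no other taxon (including the outgroup).

Trait 4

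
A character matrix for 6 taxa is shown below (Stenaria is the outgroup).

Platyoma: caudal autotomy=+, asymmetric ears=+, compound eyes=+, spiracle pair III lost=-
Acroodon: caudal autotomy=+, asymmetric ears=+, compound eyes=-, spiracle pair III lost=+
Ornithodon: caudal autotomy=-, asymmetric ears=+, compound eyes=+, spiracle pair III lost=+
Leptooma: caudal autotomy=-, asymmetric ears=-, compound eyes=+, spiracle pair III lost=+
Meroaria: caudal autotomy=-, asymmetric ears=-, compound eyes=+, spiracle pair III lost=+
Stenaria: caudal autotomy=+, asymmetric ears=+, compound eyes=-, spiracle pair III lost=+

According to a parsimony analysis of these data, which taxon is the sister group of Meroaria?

Leptooma

Character polarity is set by the outgroup: the derived state is whichever differs from the outgroup's state, so for caudal autotomy, asymmetric ears, spiracle pair III lost the derived state is '-', and for the remaining characters it is '+'.
Only Leptooma, Meroaria, and Ornithodon show the derived state '-' for caudal autotomy, supporting them as a clade.
Only Leptooma and Meroaria show the derived state '-' for asymmetric ears, supporting them as a clade.
compound eyes (derived state '+') is shared by Leptooma, Meroaria, Ornithodon, and Platyoma — a synapomorphy uniting that clade.
spiracle pair III lost (derived state '-') is unique to Platyoma (autapomorphy; uninformative for grouping).
Most parsimonious ingroup topology: (Acroodon,(Platyoma,((Leptooma,Meroaria),Ornithodon))).
Meroaria and Leptooma form a cherry on this tree, so they are sister taxa.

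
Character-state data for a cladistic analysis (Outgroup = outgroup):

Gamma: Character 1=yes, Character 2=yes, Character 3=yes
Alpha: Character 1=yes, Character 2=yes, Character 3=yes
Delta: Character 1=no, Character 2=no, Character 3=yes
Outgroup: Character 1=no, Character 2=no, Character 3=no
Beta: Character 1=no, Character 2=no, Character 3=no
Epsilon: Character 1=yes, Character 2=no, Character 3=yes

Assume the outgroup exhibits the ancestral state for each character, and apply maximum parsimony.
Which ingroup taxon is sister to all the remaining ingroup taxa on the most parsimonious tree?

Beta

The outgroup has state 'no' for every character, so 'yes' is the derived state throughout.
Character 1 (derived state 'yes') is shared by Alpha, Epsilon, and Gamma — a synapomorphy uniting that clade.
Only Alpha and Gamma show the derived state 'yes' for Character 2, supporting them as a clade.
Character 3 (derived state 'yes') is shared by Alpha, Delta, Epsilon, and Gamma — a synapomorphy uniting that clade.
Most parsimonious ingroup topology: ((((Gamma,Alpha),Epsilon),Delta),Beta).
Beta is sister to the clade containing all other ingroup taxa, so it is the earliest-diverging (most basal) ingroup lineage.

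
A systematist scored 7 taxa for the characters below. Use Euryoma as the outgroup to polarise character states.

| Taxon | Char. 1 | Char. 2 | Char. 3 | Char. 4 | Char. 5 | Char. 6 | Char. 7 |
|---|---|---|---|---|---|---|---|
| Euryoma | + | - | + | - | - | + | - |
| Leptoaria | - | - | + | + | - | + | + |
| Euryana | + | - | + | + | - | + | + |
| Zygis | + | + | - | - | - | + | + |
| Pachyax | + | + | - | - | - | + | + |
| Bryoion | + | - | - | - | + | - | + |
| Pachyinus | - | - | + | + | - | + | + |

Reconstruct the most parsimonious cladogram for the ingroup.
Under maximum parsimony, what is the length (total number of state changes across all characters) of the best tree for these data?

7

Character polarity is set by the outgroup: the derived state is whichever differs from the outgroup's state, so for Char. 1, Char. 3, Char. 6 the derived state is '-', and for the remaining characters it is '+'.
Char. 1: derived state '-' in Leptoaria and Pachyinus only — synapomorphy for {Leptoaria, Pachyinus}.
Char. 2 (derived state '+') is shared by Pachyax and Zygis — a synapomorphy uniting that clade.
Only Bryoion, Pachyax, and Zygis show the derived state '-' for Char. 3, supporting them as a clade.
Char. 4: derived state '+' in Euryana, Leptoaria, and Pachyinus only — synapomorphy for {Euryana, Leptoaria, Pachyinus}.
Char. 5: derived state '+' in Bryoion only — an autapomorphy, so it tells us nothing about relationships among taxa.
Char. 6 (derived state '-') is unique to Bryoion (autapomorphy; uninformative for grouping).
Char. 7 (derived state '+') is shared by all ingroup taxa — unites the whole ingroup.
Most parsimonious ingroup topology: (((Leptoaria,Pachyinus),Euryana),((Zygis,Pachyax),Bryoion)).
Changes per character on this tree: Char. 1: 1; Char. 2: 1; Char. 3: 1; Char. 4: 1; Char. 5: 1; Char. 6: 1; Char. 7: 1.
Total = 7.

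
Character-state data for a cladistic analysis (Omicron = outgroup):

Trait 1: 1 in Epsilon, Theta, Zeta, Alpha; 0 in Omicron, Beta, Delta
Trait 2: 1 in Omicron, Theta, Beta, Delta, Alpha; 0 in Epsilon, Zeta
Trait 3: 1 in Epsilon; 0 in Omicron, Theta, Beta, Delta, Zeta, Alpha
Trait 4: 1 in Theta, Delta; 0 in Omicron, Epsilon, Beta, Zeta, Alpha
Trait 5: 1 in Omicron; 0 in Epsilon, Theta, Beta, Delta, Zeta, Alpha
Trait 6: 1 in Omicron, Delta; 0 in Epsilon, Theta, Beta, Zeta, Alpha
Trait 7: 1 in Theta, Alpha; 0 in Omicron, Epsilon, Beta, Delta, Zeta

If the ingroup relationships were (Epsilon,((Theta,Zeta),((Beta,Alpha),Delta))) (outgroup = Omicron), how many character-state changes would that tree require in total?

13

Map each character onto (Epsilon,((Theta,Zeta),((Beta,Alpha),Delta))) (rooted by Omicron) and count the minimum state changes it requires (Fitch parsimony):
Trait 1: 3; Trait 2: 2; Trait 3: 1; Trait 4: 2; Trait 5: 1; Trait 6: 2; Trait 7: 2.
Total tree length = 13.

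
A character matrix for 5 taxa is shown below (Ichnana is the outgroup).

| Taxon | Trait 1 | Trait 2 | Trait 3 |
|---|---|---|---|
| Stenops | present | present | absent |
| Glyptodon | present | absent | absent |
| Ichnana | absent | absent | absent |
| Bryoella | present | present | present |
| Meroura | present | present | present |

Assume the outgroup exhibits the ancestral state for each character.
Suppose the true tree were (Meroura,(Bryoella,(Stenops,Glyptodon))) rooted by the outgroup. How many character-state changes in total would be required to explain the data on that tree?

5

Map each character onto (Meroura,(Bryoella,(Stenops,Glyptodon))) (rooted by Ichnana) and count the minimum state changes it requires (Fitch parsimony):
Trait 1: 1; Trait 2: 2; Trait 3: 2.
Total tree length = 5.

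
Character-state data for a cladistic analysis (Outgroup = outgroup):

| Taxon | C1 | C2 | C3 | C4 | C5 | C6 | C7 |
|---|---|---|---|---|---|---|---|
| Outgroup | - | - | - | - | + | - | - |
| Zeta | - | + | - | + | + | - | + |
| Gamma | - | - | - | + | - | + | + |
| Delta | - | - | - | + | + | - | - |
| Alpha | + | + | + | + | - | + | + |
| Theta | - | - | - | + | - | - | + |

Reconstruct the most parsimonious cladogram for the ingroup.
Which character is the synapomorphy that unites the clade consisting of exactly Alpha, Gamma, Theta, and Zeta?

Character polarity is set by the outgroup: the derived state is whichever differs from the outgroup's state, so for C5 the derived state is '-', and for the remaining characters it is '+'.
C1: derived state '+' in Alpha only — an autapomorphy, so it tells us nothing about relationships among taxa.
C2 groups Alpha and Zeta, which is incompatible with the clades supported by the remaining characters; treating it as convergent (homoplasy) costs fewer steps than any alternative tree.
C3: derived state '+' in Alpha only — an autapomorphy, so it tells us nothing about relationships among taxa.
All ingroup taxa share the derived state '+' for C4; it defines the ingroup but does not resolve relationships within it.
C5 (derived state '-') is shared by Alpha, Gamma, and Theta — a synapomorphy uniting that clade.
Only Alpha and Gamma show the derived state '+' for C6, supporting them as a clade.
Only Alpha, Gamma, Theta, and Zeta show the derived state '+' for C7, supporting them as a clade.
Most parsimonious ingroup topology: ((Zeta,((Gamma,Alpha),Theta)),Delta).
The clade {Alpha, Gamma, Theta, Zeta} is supported by C7: its derived state '+' occurs in exactly those taxa and in no other taxon (including the outgroup).

C7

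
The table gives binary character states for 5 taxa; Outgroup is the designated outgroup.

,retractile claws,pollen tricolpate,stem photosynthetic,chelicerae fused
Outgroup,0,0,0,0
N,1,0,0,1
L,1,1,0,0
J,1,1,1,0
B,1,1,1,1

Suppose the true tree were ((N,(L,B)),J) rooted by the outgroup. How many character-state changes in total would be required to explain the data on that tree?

7

Map each character onto ((N,(L,B)),J) (rooted by Outgroup) and count the minimum state changes it requires (Fitch parsimony):
retractile claws: 1; pollen tricolpate: 2; stem photosynthetic: 2; chelicerae fused: 2.
Total tree length = 7.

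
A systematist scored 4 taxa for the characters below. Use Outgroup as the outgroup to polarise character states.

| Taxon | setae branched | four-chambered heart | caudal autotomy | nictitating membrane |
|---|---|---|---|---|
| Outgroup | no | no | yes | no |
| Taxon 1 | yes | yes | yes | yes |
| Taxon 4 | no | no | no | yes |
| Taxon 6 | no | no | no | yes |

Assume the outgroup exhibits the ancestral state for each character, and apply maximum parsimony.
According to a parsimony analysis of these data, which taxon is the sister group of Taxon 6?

Character polarity is set by the outgroup: the derived state is whichever differs from the outgroup's state, so for caudal autotomy the derived state is 'no', and for the remaining characters it is 'yes'.
setae branched: derived state 'yes' in Taxon 1 only — an autapomorphy, so it tells us nothing about relationships among taxa.
four-chambered heart: derived state 'yes' in Taxon 1 only — an autapomorphy, so it tells us nothing about relationships among taxa.
caudal autotomy: derived state 'no' in Taxon 4 and Taxon 6 only — synapomorphy for {Taxon 4, Taxon 6}.
All ingroup taxa share the derived state 'yes' for nictitating membrane; it defines the ingroup but does not resolve relationships within it.
Most parsimonious ingroup topology: (Taxon 1,(Taxon 4,Taxon 6)).
Taxon 6 and Taxon 4 form a cherry on this tree, so they are sister taxa.

Taxon 4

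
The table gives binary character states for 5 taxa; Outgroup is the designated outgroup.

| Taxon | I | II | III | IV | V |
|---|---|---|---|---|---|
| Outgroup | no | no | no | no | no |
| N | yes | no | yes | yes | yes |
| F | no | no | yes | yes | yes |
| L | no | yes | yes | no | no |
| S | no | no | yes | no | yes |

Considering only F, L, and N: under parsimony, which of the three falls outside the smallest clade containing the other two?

The outgroup has state 'no' for every character, so 'yes' is the derived state throughout.
I (derived state 'yes') is unique to N (autapomorphy; uninformative for grouping).
II: derived state 'yes' in L only — an autapomorphy, so it tells us nothing about relationships among taxa.
All ingroup taxa share the derived state 'yes' for III; it defines the ingroup but does not resolve relationships within it.
IV (derived state 'yes') is shared by F and N — a synapomorphy uniting that clade.
V (derived state 'yes') is shared by F, N, and S — a synapomorphy uniting that clade.
Most parsimonious ingroup topology: (((N,F),S),L).
N and F share a more recent common ancestor with each other than either does with L, so L is the least closely related of the three.

L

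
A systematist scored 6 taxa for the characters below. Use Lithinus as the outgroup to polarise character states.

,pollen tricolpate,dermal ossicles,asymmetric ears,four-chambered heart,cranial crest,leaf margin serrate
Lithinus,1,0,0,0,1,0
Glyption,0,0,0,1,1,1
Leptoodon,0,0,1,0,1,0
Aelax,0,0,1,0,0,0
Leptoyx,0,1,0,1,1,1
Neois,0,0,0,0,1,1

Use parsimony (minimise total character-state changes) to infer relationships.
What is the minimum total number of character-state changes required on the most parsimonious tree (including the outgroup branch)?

6

Character polarity is set by the outgroup: the derived state is whichever differs from the outgroup's state, so for pollen tricolpate, cranial crest the derived state is '0', and for the remaining characters it is '1'.
pollen tricolpate (derived state '0') is shared by all ingroup taxa — unites the whole ingroup.
dermal ossicles (derived state '1') is unique to Leptoyx (autapomorphy; uninformative for grouping).
Only Aelax and Leptoodon show the derived state '1' for asymmetric ears, supporting them as a clade.
four-chambered heart (derived state '1') is shared by Glyption and Leptoyx — a synapomorphy uniting that clade.
cranial crest (derived state '0') is unique to Aelax (autapomorphy; uninformative for grouping).
leaf margin serrate (derived state '1') is shared by Glyption, Leptoyx, and Neois — a synapomorphy uniting that clade.
Most parsimonious ingroup topology: (((Glyption,Leptoyx),Neois),(Leptoodon,Aelax)).
Changes per character on this tree: pollen tricolpate: 1; dermal ossicles: 1; asymmetric ears: 1; four-chambered heart: 1; cranial crest: 1; leaf margin serrate: 1.
Total = 6.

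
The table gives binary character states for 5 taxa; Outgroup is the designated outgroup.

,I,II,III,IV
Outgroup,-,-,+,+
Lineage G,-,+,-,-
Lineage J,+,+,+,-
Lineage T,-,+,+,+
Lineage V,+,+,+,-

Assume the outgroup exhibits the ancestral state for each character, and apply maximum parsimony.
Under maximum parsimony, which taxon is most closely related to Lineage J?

Lineage V

Character polarity is set by the outgroup: the derived state is whichever differs from the outgroup's state, so for III, IV the derived state is '-', and for the remaining characters it is '+'.
I (derived state '+') is shared by Lineage J and Lineage V — a synapomorphy uniting that clade.
II (derived state '+') is shared by all ingroup taxa — unites the whole ingroup.
III: derived state '-' in Lineage G only — an autapomorphy, so it tells us nothing about relationships among taxa.
IV: derived state '-' in Lineage G, Lineage J, and Lineage V only — synapomorphy for {Lineage G, Lineage J, Lineage V}.
Most parsimonious ingroup topology: ((Lineage G,(Lineage J,Lineage V)),Lineage T).
Lineage J and Lineage V form a cherry on this tree, so they are sister taxa.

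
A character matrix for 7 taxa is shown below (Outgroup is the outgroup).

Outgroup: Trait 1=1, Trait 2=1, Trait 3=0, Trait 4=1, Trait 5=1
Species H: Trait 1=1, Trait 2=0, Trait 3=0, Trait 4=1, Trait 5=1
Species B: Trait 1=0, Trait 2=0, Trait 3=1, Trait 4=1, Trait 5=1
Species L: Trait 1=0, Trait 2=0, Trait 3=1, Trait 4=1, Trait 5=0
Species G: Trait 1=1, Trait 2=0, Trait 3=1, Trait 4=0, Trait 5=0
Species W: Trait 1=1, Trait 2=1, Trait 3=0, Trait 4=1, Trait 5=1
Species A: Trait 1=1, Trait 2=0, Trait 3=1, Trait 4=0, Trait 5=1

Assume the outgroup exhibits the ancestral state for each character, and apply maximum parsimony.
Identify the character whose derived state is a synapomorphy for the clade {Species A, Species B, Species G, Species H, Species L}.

Trait 2

Character polarity is set by the outgroup: the derived state is whichever differs from the outgroup's state, so for Trait 1, Trait 2, Trait 4, Trait 5 the derived state is '0', and for the remaining characters it is '1'.
Only Species B and Species L show the derived state '0' for Trait 1, supporting them as a clade.
Trait 2: derived state '0' in Species A, Species B, Species G, Species H, and Species L only — synapomorphy for {Species A, Species B, Species G, Species H, Species L}.
Trait 3 (derived state '1') is shared by Species A, Species B, Species G, and Species L — a synapomorphy uniting that clade.
Trait 4: derived state '0' in Species A and Species G only — synapomorphy for {Species A, Species G}.
Trait 5 (state '0') occurs in Species G and Species L but conflicts with the nesting implied by the other characters — most parsimoniously interpreted as homoplasy.
Most parsimonious ingroup topology: ((Species H,((Species B,Species L),(Species G,Species A))),Species W).
The clade {Species A, Species B, Species G, Species H, Species L} is supported by Trait 2: its derived state '0' occurs in exactly those taxa and in no other taxon (including the outgroup).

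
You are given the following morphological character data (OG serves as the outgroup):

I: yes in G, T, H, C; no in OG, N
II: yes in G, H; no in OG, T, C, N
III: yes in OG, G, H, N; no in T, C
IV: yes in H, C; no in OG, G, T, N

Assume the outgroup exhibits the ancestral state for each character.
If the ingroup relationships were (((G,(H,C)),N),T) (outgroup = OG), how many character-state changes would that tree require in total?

Map each character onto (((G,(H,C)),N),T) (rooted by OG) and count the minimum state changes it requires (Fitch parsimony):
I: 2; II: 2; III: 2; IV: 1.
Total tree length = 7.

7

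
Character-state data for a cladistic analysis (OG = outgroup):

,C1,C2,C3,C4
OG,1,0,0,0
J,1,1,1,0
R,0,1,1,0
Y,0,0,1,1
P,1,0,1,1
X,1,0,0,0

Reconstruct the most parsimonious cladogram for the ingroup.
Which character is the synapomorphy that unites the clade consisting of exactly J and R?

C2

Character polarity is set by the outgroup: the derived state is whichever differs from the outgroup's state, so for C1 the derived state is '0', and for the remaining characters it is '1'.
C1 (state '0') occurs in R and Y but conflicts with the nesting implied by the other characters — most parsimoniously interpreted as homoplasy.
Only J and R show the derived state '1' for C2, supporting them as a clade.
C3: derived state '1' in J, P, R, and Y only — synapomorphy for {J, P, R, Y}.
Only P and Y show the derived state '1' for C4, supporting them as a clade.
Most parsimonious ingroup topology: (((J,R),(Y,P)),X).
The clade {J, R} is supported by C2: its derived state '1' occurs in exactly those taxa and in no other taxon (including the outgroup).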